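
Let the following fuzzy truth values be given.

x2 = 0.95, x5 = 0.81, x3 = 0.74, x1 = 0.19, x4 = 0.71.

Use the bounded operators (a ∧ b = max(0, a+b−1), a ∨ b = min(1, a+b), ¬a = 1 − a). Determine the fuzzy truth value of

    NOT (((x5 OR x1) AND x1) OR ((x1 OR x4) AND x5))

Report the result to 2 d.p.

x5 OR x1 = min(1, a+b) on (0.81, 0.19) = 1.00
(x5 OR x1) AND x1 = max(0, a+b−1) on (1.00, 0.19) = 0.19
x1 OR x4 = min(1, a+b) on (0.19, 0.71) = 0.90
(x1 OR x4) AND x5 = max(0, a+b−1) on (0.90, 0.81) = 0.71
((x5 OR x1) AND x1) OR ((x1 OR x4) AND x5) = min(1, a+b) on (0.19, 0.71) = 0.90
NOT (((x5 OR x1) AND x1) OR ((x1 OR x4) AND x5)) = 1 − 0.90 = 0.10

0.10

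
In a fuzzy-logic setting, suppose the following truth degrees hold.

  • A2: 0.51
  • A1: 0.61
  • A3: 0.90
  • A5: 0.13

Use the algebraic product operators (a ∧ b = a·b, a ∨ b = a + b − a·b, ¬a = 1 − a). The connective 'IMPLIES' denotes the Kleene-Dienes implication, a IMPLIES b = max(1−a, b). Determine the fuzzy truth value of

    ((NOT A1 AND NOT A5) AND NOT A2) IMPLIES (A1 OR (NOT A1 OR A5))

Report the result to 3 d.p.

0.834

NOT A1 = 1 − 0.6100 = 0.3900
NOT A5 = 1 − 0.1300 = 0.8700
NOT A1 AND NOT A5 = a·b on (0.3900, 0.8700) = 0.3393
NOT A2 = 1 − 0.5100 = 0.4900
(NOT A1 AND NOT A5) AND NOT A2 = a·b on (0.3393, 0.4900) = 0.1663
NOT A1 = 1 − 0.6100 = 0.3900
NOT A1 OR A5 = a + b − a·b on (0.3900, 0.1300) = 0.4693
A1 OR (NOT A1 OR A5) = a + b − a·b on (0.6100, 0.4693) = 0.7930
((NOT A1 AND NOT A5) AND NOT A2) IMPLIES (A1 OR (NOT A1 OR A5))  [Kleene-Dienes: max(1−a, b)] with a=0.1663, b=0.7930 → 0.8337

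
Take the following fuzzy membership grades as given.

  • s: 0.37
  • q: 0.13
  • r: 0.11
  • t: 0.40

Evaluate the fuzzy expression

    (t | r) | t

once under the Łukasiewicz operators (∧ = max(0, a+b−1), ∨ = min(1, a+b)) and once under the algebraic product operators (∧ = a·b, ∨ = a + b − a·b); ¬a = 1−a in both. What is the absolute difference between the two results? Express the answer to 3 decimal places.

0.230

Under Łukasiewicz:
  t | r = min(1, a+b) on (0.40, 0.11) = 0.51
  (t | r) | t = min(1, a+b) on (0.51, 0.40) = 0.91
  → value = 0.9100
Under algebraic product:
  t | r = a + b − a·b on (0.4000, 0.1100) = 0.4660
  (t | r) | t = a + b − a·b on (0.4660, 0.4000) = 0.6796
  → value = 0.6796
|0.9100 − 0.6796| = 0.230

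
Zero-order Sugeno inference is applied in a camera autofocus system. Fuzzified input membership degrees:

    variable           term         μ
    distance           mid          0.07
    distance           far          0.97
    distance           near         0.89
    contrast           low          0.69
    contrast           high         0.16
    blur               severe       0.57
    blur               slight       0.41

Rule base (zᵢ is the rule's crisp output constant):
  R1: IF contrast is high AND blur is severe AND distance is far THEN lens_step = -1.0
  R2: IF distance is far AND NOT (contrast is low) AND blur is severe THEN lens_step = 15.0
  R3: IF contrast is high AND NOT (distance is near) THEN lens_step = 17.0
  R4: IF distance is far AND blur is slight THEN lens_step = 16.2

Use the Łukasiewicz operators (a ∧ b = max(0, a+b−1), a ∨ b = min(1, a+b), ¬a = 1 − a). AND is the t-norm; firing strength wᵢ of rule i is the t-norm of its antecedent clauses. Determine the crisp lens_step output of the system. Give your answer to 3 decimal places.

16.200

R1 (z=-1.0): high=0.16, severe=0.57, far=0.97; AND[max(0, a+b−1)] → w = 0.00
R2 (z=15.0): far=0.97, ¬low=1−0.69=0.31, severe=0.57; AND[max(0, a+b−1)] → w = 0.00
R3 (z=17.0): high=0.16, ¬near=1−0.89=0.11; AND[max(0, a+b−1)] → w = 0.00
R4 (z=16.2): far=0.97, slight=0.41; AND[max(0, a+b−1)] → w = 0.38
Weighted average = (0.00·-1.0 + 0.00·15.0 + 0.00·17.0 + 0.38·16.2) / (0.00 + 0.00 + 0.00 + 0.38)
  = 6.1560 / 0.3800 = 16.200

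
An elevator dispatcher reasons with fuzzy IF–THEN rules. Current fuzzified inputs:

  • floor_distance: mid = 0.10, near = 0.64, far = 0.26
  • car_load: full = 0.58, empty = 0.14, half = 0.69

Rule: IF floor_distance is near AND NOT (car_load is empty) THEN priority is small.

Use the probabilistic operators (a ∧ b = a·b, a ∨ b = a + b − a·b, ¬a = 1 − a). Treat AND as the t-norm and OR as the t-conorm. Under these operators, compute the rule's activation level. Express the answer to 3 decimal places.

0.550

firing strength: near=0.64, ¬empty=1−0.14=0.86; AND[a·b] → w = 0.5504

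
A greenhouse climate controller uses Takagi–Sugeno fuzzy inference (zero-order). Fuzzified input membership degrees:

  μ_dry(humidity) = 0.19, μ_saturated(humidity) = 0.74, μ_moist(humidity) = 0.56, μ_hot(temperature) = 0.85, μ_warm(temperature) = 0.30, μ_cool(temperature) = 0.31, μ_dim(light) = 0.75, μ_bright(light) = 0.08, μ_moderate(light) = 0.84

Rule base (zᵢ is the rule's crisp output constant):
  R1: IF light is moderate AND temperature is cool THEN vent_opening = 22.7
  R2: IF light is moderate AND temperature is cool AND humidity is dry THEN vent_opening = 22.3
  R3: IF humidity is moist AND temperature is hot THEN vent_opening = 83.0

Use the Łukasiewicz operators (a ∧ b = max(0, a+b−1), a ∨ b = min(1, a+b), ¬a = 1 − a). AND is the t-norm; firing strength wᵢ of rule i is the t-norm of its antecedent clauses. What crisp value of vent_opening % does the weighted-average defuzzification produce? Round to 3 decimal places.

R1 (z=22.7): moderate=0.84, cool=0.31; AND[max(0, a+b−1)] → w = 0.15
R2 (z=22.3): moderate=0.84, cool=0.31, dry=0.19; AND[max(0, a+b−1)] → w = 0.00
R3 (z=83.0): moist=0.56, hot=0.85; AND[max(0, a+b−1)] → w = 0.41
Weighted average = (0.15·22.7 + 0.00·22.3 + 0.41·83.0) / (0.15 + 0.00 + 0.41)
  = 37.4350 / 0.5600 = 66.848

66.848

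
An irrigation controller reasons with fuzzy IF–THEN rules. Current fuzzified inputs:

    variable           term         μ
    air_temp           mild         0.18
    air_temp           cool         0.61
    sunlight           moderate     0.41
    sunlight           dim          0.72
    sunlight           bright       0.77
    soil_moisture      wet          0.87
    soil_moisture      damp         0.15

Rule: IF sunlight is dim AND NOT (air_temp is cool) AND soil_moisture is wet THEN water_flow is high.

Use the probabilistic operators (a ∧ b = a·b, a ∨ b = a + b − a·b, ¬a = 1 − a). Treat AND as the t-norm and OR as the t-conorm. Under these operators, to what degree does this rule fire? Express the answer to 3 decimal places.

firing strength: dim=0.72, ¬cool=1−0.61=0.39, wet=0.87; AND[a·b] → w = 0.2443

0.244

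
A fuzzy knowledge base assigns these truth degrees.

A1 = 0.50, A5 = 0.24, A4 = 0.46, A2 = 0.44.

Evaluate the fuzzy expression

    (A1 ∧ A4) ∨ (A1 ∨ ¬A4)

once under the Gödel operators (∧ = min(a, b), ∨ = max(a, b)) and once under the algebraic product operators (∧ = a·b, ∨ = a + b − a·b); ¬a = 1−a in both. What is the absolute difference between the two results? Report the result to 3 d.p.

0.283

Under Gödel:
  A1 ∧ A4 = min(a, b) on (0.50, 0.46) = 0.46
  ¬A4 = 1 − 0.46 = 0.54
  A1 ∨ ¬A4 = max(a, b) on (0.50, 0.54) = 0.54
  (A1 ∧ A4) ∨ (A1 ∨ ¬A4) = max(a, b) on (0.46, 0.54) = 0.54
  → value = 0.5400
Under algebraic product:
  A1 ∧ A4 = a·b on (0.5000, 0.4600) = 0.2300
  ¬A4 = 1 − 0.4600 = 0.5400
  A1 ∨ ¬A4 = a + b − a·b on (0.5000, 0.5400) = 0.7700
  (A1 ∧ A4) ∨ (A1 ∨ ¬A4) = a + b − a·b on (0.2300, 0.7700) = 0.8229
  → value = 0.8229
|0.5400 − 0.8229| = 0.283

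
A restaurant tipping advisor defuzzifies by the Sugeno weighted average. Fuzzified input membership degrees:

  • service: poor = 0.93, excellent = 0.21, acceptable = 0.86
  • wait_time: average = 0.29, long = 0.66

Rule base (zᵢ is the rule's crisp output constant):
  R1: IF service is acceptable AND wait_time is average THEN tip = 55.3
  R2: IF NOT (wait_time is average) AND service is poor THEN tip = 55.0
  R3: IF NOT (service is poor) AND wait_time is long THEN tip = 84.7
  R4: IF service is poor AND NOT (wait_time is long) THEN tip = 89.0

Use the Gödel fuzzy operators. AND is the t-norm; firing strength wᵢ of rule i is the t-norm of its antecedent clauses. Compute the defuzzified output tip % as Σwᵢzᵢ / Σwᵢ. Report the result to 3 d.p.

R1 (z=55.3): acceptable=0.86, average=0.29; AND[min(a, b)] → w = 0.29
R2 (z=55.0): ¬average=1−0.29=0.71, poor=0.93; AND[min(a, b)] → w = 0.71
R3 (z=84.7): ¬poor=1−0.93=0.07, long=0.66; AND[min(a, b)] → w = 0.07
R4 (z=89.0): poor=0.93, ¬long=1−0.66=0.34; AND[min(a, b)] → w = 0.34
Weighted average = (0.29·55.3 + 0.71·55.0 + 0.07·84.7 + 0.34·89.0) / (0.29 + 0.71 + 0.07 + 0.34)
  = 91.2760 / 1.4100 = 64.735

64.735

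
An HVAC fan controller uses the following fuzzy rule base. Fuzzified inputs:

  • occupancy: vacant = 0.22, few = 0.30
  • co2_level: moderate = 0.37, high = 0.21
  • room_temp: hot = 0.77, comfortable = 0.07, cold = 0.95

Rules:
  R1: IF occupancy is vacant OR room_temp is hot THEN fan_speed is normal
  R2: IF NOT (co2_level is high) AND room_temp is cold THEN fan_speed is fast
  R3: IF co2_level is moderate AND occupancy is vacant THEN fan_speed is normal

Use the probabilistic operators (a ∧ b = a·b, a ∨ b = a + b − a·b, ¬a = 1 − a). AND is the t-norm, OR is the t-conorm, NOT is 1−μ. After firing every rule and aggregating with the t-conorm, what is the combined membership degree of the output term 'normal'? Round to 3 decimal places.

0.835

R1: vacant=0.22, hot=0.77; OR[a + b − a·b] → w = 0.8206
R2: ¬high=1−0.21=0.79, cold=0.95; AND[a·b] → w = 0.7505
R3: moderate=0.37, vacant=0.22; AND[a·b] → w = 0.0814
Rules with consequent 'normal': {R1, R3} → strengths 0.8206, 0.0814
Aggregate via t-conorm [a + b − a·b]: 0.8352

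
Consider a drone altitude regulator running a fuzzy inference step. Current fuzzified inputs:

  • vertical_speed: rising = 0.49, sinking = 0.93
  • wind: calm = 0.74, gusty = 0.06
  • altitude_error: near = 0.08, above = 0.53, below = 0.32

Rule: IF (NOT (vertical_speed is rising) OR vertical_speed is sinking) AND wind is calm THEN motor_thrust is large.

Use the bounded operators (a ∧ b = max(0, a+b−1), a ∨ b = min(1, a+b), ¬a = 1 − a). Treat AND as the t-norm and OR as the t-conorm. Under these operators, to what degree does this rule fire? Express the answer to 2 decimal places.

0.74

firing strength: (¬rising=1−0.49=0.51 OR sinking=0.93) = 1.00; AND[max(0, a+b−1)] with calm=0.74 → w = 0.74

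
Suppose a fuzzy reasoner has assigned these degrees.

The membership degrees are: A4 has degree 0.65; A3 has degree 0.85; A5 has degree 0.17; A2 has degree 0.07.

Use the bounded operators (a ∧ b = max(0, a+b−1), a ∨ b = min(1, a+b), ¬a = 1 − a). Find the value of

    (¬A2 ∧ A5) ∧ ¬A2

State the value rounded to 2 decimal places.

0.03

¬A2 = 1 − 0.07 = 0.93
¬A2 ∧ A5 = max(0, a+b−1) on (0.93, 0.17) = 0.10
¬A2 = 1 − 0.07 = 0.93
(¬A2 ∧ A5) ∧ ¬A2 = max(0, a+b−1) on (0.10, 0.93) = 0.03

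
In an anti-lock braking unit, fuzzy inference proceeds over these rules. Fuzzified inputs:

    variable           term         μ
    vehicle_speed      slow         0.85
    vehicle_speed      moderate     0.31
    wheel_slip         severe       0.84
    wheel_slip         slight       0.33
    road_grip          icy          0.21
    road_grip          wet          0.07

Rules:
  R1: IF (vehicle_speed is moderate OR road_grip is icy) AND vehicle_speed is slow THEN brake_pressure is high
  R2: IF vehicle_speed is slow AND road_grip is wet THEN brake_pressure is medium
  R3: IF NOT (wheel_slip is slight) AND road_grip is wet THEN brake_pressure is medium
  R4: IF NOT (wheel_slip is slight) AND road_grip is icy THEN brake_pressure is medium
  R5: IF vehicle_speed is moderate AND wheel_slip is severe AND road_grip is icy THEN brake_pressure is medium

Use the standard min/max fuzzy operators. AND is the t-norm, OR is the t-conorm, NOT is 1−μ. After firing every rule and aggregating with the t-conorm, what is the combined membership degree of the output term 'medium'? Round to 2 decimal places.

R1: (moderate=0.31 OR icy=0.21) = 0.31; AND[min(a, b)] with slow=0.85 → w = 0.31
R2: slow=0.85, wet=0.07; AND[min(a, b)] → w = 0.07
R3: ¬slight=1−0.33=0.67, wet=0.07; AND[min(a, b)] → w = 0.07
R4: ¬slight=1−0.33=0.67, icy=0.21; AND[min(a, b)] → w = 0.21
R5: moderate=0.31, severe=0.84, icy=0.21; AND[min(a, b)] → w = 0.21
Rules with consequent 'medium': {R2, R3, R4, R5} → strengths 0.07, 0.07, 0.21, 0.21
Aggregate via t-conorm [max(a, b)]: 0.21

0.21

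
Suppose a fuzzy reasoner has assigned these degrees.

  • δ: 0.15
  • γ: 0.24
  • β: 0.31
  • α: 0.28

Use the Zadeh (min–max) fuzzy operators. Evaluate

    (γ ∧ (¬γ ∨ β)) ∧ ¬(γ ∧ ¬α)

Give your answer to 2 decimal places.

¬γ = 1 − 0.24 = 0.76
¬γ ∨ β = max(a, b) on (0.76, 0.31) = 0.76
γ ∧ (¬γ ∨ β) = min(a, b) on (0.24, 0.76) = 0.24
¬α = 1 − 0.28 = 0.72
γ ∧ ¬α = min(a, b) on (0.24, 0.72) = 0.24
¬(γ ∧ ¬α) = 1 − 0.24 = 0.76
(γ ∧ (¬γ ∨ β)) ∧ ¬(γ ∧ ¬α) = min(a, b) on (0.24, 0.76) = 0.24

0.24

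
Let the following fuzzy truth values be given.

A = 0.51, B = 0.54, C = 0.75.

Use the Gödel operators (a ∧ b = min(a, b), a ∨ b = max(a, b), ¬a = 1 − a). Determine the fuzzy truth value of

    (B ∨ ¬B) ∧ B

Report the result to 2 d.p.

¬B = 1 − 0.54 = 0.46
B ∨ ¬B = max(a, b) on (0.54, 0.46) = 0.54
(B ∨ ¬B) ∧ B = min(a, b) on (0.54, 0.54) = 0.54

0.54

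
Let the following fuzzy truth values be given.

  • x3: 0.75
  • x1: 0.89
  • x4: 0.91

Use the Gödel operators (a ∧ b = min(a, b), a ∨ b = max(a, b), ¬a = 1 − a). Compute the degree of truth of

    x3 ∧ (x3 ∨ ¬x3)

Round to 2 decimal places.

¬x3 = 1 − 0.75 = 0.25
x3 ∨ ¬x3 = max(a, b) on (0.75, 0.25) = 0.75
x3 ∧ (x3 ∨ ¬x3) = min(a, b) on (0.75, 0.75) = 0.75

0.75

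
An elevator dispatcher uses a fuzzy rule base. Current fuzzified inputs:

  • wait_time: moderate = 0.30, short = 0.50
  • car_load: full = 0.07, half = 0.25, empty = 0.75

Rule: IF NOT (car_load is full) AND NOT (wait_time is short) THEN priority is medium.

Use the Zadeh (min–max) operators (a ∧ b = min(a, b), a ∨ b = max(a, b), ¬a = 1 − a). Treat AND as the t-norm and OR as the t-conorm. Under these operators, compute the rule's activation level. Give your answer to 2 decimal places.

0.50

firing strength: ¬full=1−0.07=0.93, ¬short=1−0.50=0.50; AND[min(a, b)] → w = 0.50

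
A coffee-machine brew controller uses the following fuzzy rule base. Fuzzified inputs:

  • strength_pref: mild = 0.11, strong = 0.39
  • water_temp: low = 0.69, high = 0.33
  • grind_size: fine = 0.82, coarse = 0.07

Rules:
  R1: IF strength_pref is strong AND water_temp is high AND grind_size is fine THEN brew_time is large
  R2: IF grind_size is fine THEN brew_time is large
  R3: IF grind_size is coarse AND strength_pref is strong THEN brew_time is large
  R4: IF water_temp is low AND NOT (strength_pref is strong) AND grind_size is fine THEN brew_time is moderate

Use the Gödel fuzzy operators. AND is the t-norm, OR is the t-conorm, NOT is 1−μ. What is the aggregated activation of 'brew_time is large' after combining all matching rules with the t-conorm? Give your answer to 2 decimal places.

0.82

R1: strong=0.39, high=0.33, fine=0.82; AND[min(a, b)] → w = 0.33
R2: fine=0.82 → w = 0.82
R3: coarse=0.07, strong=0.39; AND[min(a, b)] → w = 0.07
R4: low=0.69, ¬strong=1−0.39=0.61, fine=0.82; AND[min(a, b)] → w = 0.61
Rules with consequent 'large': {R1, R2, R3} → strengths 0.33, 0.82, 0.07
Aggregate via t-conorm [max(a, b)]: 0.82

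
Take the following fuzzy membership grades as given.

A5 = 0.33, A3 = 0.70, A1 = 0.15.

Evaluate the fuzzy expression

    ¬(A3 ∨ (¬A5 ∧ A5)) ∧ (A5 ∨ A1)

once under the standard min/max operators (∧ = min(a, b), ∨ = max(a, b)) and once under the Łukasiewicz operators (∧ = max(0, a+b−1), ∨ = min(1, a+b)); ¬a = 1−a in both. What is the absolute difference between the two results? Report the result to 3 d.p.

Under standard min/max:
  ¬A5 = 1 − 0.33 = 0.67
  ¬A5 ∧ A5 = min(a, b) on (0.67, 0.33) = 0.33
  A3 ∨ (¬A5 ∧ A5) = max(a, b) on (0.70, 0.33) = 0.70
  ¬(A3 ∨ (¬A5 ∧ A5)) = 1 − 0.70 = 0.30
  A5 ∨ A1 = max(a, b) on (0.33, 0.15) = 0.33
  ¬(A3 ∨ (¬A5 ∧ A5)) ∧ (A5 ∨ A1) = min(a, b) on (0.30, 0.33) = 0.30
  → value = 0.3000
Under Łukasiewicz:
  ¬A5 = 1 − 0.33 = 0.67
  ¬A5 ∧ A5 = max(0, a+b−1) on (0.67, 0.33) = 0.00
  A3 ∨ (¬A5 ∧ A5) = min(1, a+b) on (0.70, 0.00) = 0.70
  ¬(A3 ∨ (¬A5 ∧ A5)) = 1 − 0.70 = 0.30
  A5 ∨ A1 = min(1, a+b) on (0.33, 0.15) = 0.48
  ¬(A3 ∨ (¬A5 ∧ A5)) ∧ (A5 ∨ A1) = max(0, a+b−1) on (0.30, 0.48) = 0.00
  → value = 0.0000
|0.3000 − 0.0000| = 0.300

0.300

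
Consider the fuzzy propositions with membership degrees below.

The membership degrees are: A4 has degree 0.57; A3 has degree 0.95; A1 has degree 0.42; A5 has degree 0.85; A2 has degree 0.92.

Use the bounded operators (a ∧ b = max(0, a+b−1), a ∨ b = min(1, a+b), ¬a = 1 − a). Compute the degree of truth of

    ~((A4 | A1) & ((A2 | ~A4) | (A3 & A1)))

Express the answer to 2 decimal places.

0.01

A4 | A1 = min(1, a+b) on (0.57, 0.42) = 0.99
~A4 = 1 − 0.57 = 0.43
A2 | ~A4 = min(1, a+b) on (0.92, 0.43) = 1.00
A3 & A1 = max(0, a+b−1) on (0.95, 0.42) = 0.37
(A2 | ~A4) | (A3 & A1) = min(1, a+b) on (1.00, 0.37) = 1.00
(A4 | A1) & ((A2 | ~A4) | (A3 & A1)) = max(0, a+b−1) on (0.99, 1.00) = 0.99
~((A4 | A1) & ((A2 | ~A4) | (A3 & A1))) = 1 − 0.99 = 0.01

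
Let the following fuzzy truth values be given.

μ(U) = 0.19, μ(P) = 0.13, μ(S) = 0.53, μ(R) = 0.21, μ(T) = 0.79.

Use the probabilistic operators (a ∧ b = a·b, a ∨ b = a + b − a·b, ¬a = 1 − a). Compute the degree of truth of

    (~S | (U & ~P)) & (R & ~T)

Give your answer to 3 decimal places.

~S = 1 − 0.5300 = 0.4700
~P = 1 − 0.1300 = 0.8700
U & ~P = a·b on (0.1900, 0.8700) = 0.1653
~S | (U & ~P) = a + b − a·b on (0.4700, 0.1653) = 0.5576
~T = 1 − 0.7900 = 0.2100
R & ~T = a·b on (0.2100, 0.2100) = 0.0441
(~S | (U & ~P)) & (R & ~T) = a·b on (0.5576, 0.0441) = 0.0246

0.025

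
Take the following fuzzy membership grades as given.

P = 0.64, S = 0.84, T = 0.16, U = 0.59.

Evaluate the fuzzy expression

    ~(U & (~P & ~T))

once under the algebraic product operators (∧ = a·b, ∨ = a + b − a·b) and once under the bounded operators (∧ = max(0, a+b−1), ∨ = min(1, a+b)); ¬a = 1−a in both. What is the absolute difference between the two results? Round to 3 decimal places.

Under algebraic product:
  ~P = 1 − 0.6400 = 0.3600
  ~T = 1 − 0.1600 = 0.8400
  ~P & ~T = a·b on (0.3600, 0.8400) = 0.3024
  U & (~P & ~T) = a·b on (0.5900, 0.3024) = 0.1784
  ~(U & (~P & ~T)) = 1 − 0.1784 = 0.8216
  → value = 0.8216
Under bounded:
  ~P = 1 − 0.64 = 0.36
  ~T = 1 − 0.16 = 0.84
  ~P & ~T = max(0, a+b−1) on (0.36, 0.84) = 0.20
  U & (~P & ~T) = max(0, a+b−1) on (0.59, 0.20) = 0.00
  ~(U & (~P & ~T)) = 1 − 0.00 = 1.00
  → value = 1.0000
|0.8216 − 1.0000| = 0.178

0.178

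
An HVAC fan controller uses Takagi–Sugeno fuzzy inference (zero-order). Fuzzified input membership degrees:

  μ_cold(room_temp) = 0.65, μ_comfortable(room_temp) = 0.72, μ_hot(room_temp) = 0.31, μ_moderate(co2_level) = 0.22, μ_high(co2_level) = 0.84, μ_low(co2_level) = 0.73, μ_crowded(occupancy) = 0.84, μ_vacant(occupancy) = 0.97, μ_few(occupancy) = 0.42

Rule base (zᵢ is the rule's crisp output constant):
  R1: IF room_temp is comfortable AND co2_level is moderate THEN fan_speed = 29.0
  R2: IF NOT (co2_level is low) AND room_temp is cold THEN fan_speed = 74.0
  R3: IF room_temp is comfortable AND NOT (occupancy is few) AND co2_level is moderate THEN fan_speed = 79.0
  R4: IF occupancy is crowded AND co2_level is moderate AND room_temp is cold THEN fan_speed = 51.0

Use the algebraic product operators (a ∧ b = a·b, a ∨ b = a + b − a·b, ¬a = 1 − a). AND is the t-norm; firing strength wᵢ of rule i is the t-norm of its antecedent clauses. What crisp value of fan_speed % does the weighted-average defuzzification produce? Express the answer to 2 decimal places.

56.72

R1 (z=29.0): comfortable=0.72, moderate=0.22; AND[a·b] → w = 0.1584
R2 (z=74.0): ¬low=1−0.73=0.27, cold=0.65; AND[a·b] → w = 0.1755
R3 (z=79.0): comfortable=0.72, ¬few=1−0.42=0.58, moderate=0.22; AND[a·b] → w = 0.0919
R4 (z=51.0): crowded=0.84, moderate=0.22, cold=0.65; AND[a·b] → w = 0.1201
Weighted average = (0.1584·29.0 + 0.1755·74.0 + 0.0919·79.0 + 0.1201·51.0) / (0.1584 + 0.1755 + 0.0919 + 0.1201)
  = 30.9646 / 0.5459 = 56.72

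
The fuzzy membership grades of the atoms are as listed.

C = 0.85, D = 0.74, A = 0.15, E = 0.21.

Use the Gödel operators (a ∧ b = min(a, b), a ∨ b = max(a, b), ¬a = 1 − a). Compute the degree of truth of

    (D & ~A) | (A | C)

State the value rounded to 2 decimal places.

0.85

~A = 1 − 0.15 = 0.85
D & ~A = min(a, b) on (0.74, 0.85) = 0.74
A | C = max(a, b) on (0.15, 0.85) = 0.85
(D & ~A) | (A | C) = max(a, b) on (0.74, 0.85) = 0.85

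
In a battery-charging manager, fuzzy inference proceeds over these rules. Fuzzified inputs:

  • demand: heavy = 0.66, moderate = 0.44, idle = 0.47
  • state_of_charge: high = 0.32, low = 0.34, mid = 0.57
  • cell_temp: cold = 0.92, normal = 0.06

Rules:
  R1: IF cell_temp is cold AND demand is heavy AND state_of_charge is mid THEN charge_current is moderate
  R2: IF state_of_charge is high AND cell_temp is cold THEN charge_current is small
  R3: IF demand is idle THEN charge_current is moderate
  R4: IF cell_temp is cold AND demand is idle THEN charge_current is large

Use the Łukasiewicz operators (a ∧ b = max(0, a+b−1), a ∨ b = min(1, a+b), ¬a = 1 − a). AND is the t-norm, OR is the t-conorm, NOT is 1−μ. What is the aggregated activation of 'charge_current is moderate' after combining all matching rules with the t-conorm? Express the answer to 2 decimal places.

0.62

R1: cold=0.92, heavy=0.66, mid=0.57; AND[max(0, a+b−1)] → w = 0.15
R2: high=0.32, cold=0.92; AND[max(0, a+b−1)] → w = 0.24
R3: idle=0.47 → w = 0.47
R4: cold=0.92, idle=0.47; AND[max(0, a+b−1)] → w = 0.39
Rules with consequent 'moderate': {R1, R3} → strengths 0.15, 0.47
Aggregate via t-conorm [min(1, a+b)]: 0.62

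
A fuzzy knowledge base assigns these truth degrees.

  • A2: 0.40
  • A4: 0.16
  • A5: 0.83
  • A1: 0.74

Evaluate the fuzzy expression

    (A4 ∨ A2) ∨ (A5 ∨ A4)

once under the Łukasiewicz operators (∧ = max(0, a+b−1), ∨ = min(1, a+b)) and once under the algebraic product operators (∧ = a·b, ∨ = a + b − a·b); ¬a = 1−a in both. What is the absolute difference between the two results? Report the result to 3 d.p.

0.072

Under Łukasiewicz:
  A4 ∨ A2 = min(1, a+b) on (0.16, 0.40) = 0.56
  A5 ∨ A4 = min(1, a+b) on (0.83, 0.16) = 0.99
  (A4 ∨ A2) ∨ (A5 ∨ A4) = min(1, a+b) on (0.56, 0.99) = 1.00
  → value = 1.0000
Under algebraic product:
  A4 ∨ A2 = a + b − a·b on (0.1600, 0.4000) = 0.4960
  A5 ∨ A4 = a + b − a·b on (0.8300, 0.1600) = 0.8572
  (A4 ∨ A2) ∨ (A5 ∨ A4) = a + b − a·b on (0.4960, 0.8572) = 0.9280
  → value = 0.9280
|1.0000 − 0.9280| = 0.072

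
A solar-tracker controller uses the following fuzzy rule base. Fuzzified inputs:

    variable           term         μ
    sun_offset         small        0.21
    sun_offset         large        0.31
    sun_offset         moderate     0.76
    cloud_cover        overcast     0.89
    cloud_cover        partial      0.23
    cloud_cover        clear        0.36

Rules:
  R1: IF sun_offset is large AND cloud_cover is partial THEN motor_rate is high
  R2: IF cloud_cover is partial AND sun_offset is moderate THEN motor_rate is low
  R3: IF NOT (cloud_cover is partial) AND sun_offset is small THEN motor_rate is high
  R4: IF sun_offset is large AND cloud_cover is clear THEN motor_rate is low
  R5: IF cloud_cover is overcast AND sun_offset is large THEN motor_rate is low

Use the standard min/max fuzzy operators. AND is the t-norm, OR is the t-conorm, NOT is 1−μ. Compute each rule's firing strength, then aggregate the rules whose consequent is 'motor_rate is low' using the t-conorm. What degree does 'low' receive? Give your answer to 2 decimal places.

R1: large=0.31, partial=0.23; AND[min(a, b)] → w = 0.23
R2: partial=0.23, moderate=0.76; AND[min(a, b)] → w = 0.23
R3: ¬partial=1−0.23=0.77, small=0.21; AND[min(a, b)] → w = 0.21
R4: large=0.31, clear=0.36; AND[min(a, b)] → w = 0.31
R5: overcast=0.89, large=0.31; AND[min(a, b)] → w = 0.31
Rules with consequent 'low': {R2, R4, R5} → strengths 0.23, 0.31, 0.31
Aggregate via t-conorm [max(a, b)]: 0.31

0.31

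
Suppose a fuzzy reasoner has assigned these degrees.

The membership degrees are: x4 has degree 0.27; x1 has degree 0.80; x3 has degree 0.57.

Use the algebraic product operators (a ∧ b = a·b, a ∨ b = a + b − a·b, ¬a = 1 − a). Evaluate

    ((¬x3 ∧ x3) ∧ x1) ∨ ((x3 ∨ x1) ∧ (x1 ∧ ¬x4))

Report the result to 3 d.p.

0.625

¬x3 = 1 − 0.5700 = 0.4300
¬x3 ∧ x3 = a·b on (0.4300, 0.5700) = 0.2451
(¬x3 ∧ x3) ∧ x1 = a·b on (0.2451, 0.8000) = 0.1961
x3 ∨ x1 = a + b − a·b on (0.5700, 0.8000) = 0.9140
¬x4 = 1 − 0.2700 = 0.7300
x1 ∧ ¬x4 = a·b on (0.8000, 0.7300) = 0.5840
(x3 ∨ x1) ∧ (x1 ∧ ¬x4) = a·b on (0.9140, 0.5840) = 0.5338
((¬x3 ∧ x3) ∧ x1) ∨ ((x3 ∨ x1) ∧ (x1 ∧ ¬x4)) = a + b − a·b on (0.1961, 0.5338) = 0.6252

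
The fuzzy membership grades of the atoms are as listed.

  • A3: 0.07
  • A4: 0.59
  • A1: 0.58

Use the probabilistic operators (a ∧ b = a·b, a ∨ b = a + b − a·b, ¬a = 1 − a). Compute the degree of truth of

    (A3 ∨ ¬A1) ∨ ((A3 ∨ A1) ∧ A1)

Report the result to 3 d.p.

0.651

¬A1 = 1 − 0.5800 = 0.4200
A3 ∨ ¬A1 = a + b − a·b on (0.0700, 0.4200) = 0.4606
A3 ∨ A1 = a + b − a·b on (0.0700, 0.5800) = 0.6094
(A3 ∨ A1) ∧ A1 = a·b on (0.6094, 0.5800) = 0.3535
(A3 ∨ ¬A1) ∨ ((A3 ∨ A1) ∧ A1) = a + b − a·b on (0.4606, 0.3535) = 0.6513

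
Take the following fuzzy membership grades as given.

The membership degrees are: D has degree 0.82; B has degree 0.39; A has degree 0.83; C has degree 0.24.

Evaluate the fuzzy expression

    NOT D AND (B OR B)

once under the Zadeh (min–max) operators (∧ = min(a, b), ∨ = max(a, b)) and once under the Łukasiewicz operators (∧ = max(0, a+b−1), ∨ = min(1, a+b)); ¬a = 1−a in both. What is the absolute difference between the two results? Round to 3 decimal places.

0.180

Under Zadeh (min–max):
  NOT D = 1 − 0.82 = 0.18
  B OR B = max(a, b) on (0.39, 0.39) = 0.39
  NOT D AND (B OR B) = min(a, b) on (0.18, 0.39) = 0.18
  → value = 0.1800
Under Łukasiewicz:
  NOT D = 1 − 0.82 = 0.18
  B OR B = min(1, a+b) on (0.39, 0.39) = 0.78
  NOT D AND (B OR B) = max(0, a+b−1) on (0.18, 0.78) = 0.00
  → value = 0.0000
|0.1800 − 0.0000| = 0.180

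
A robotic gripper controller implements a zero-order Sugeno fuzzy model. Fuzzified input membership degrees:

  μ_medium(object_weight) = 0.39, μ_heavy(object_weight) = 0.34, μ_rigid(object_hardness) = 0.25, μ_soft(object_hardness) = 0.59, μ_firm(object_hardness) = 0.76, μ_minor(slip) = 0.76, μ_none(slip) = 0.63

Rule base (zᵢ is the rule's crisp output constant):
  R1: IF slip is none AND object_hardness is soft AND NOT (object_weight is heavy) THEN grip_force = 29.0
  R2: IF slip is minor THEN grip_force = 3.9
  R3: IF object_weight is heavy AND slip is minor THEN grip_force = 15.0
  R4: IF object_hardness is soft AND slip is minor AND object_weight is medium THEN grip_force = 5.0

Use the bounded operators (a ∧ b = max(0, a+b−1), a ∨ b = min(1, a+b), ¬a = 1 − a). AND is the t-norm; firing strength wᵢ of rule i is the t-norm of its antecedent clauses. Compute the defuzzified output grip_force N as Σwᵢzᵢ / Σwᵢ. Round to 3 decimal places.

R1 (z=29.0): none=0.63, soft=0.59, ¬heavy=1−0.34=0.66; AND[max(0, a+b−1)] → w = 0.00
R2 (z=3.9): minor=0.76 → w = 0.76
R3 (z=15.0): heavy=0.34, minor=0.76; AND[max(0, a+b−1)] → w = 0.10
R4 (z=5.0): soft=0.59, minor=0.76, medium=0.39; AND[max(0, a+b−1)] → w = 0.00
Weighted average = (0.00·29.0 + 0.76·3.9 + 0.10·15.0 + 0.00·5.0) / (0.00 + 0.76 + 0.10 + 0.00)
  = 4.4640 / 0.8600 = 5.191

5.191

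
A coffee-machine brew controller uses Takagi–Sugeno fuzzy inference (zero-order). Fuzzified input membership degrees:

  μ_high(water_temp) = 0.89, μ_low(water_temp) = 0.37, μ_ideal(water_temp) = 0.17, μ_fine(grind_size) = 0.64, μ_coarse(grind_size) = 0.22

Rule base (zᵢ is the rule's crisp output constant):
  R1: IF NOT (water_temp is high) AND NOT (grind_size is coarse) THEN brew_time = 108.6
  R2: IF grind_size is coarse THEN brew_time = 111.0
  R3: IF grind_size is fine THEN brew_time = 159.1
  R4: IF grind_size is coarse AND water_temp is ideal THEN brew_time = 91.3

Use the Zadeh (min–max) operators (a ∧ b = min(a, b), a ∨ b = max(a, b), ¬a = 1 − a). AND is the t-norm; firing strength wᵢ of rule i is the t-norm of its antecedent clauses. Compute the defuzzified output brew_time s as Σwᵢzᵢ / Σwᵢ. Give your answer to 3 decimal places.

R1 (z=108.6): ¬high=1−0.89=0.11, ¬coarse=1−0.22=0.78; AND[min(a, b)] → w = 0.11
R2 (z=111.0): coarse=0.22 → w = 0.22
R3 (z=159.1): fine=0.64 → w = 0.64
R4 (z=91.3): coarse=0.22, ideal=0.17; AND[min(a, b)] → w = 0.17
Weighted average = (0.11·108.6 + 0.22·111.0 + 0.64·159.1 + 0.17·91.3) / (0.11 + 0.22 + 0.64 + 0.17)
  = 153.7110 / 1.1400 = 134.834

134.834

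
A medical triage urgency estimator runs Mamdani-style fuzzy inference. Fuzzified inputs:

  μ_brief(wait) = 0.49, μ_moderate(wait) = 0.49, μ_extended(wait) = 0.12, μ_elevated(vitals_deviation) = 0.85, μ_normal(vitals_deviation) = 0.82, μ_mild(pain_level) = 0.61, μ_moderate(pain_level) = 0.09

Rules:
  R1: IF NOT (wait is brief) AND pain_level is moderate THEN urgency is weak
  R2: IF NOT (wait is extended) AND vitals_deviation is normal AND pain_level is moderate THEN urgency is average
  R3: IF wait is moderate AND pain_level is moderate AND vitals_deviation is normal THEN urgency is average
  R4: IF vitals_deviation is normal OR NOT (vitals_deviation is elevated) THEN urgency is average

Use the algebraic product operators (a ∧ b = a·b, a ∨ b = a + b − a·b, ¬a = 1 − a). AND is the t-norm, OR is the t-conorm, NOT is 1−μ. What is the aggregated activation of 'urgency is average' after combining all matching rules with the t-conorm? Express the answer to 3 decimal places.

R1: ¬brief=1−0.49=0.51, moderate=0.09; AND[a·b] → w = 0.0459
R2: ¬extended=1−0.12=0.88, normal=0.82, moderate=0.09; AND[a·b] → w = 0.0649
R3: moderate=0.49, moderate=0.09, normal=0.82; AND[a·b] → w = 0.0362
R4: normal=0.82, ¬elevated=1−0.85=0.15; OR[a + b − a·b] → w = 0.8470
Rules with consequent 'average': {R2, R3, R4} → strengths 0.0649, 0.0362, 0.8470
Aggregate via t-conorm [a + b − a·b]: 0.8621

0.862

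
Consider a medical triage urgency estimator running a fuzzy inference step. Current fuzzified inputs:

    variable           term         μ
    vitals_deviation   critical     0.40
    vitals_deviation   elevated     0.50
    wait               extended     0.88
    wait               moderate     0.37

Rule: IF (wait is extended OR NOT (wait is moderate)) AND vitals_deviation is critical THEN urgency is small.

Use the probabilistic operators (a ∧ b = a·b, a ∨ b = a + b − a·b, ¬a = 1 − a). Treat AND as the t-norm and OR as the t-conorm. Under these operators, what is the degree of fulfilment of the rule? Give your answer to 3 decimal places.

firing strength: (extended=0.88 OR ¬moderate=1−0.37=0.63) = 0.9556; AND[a·b] with critical=0.40 → w = 0.3822

0.382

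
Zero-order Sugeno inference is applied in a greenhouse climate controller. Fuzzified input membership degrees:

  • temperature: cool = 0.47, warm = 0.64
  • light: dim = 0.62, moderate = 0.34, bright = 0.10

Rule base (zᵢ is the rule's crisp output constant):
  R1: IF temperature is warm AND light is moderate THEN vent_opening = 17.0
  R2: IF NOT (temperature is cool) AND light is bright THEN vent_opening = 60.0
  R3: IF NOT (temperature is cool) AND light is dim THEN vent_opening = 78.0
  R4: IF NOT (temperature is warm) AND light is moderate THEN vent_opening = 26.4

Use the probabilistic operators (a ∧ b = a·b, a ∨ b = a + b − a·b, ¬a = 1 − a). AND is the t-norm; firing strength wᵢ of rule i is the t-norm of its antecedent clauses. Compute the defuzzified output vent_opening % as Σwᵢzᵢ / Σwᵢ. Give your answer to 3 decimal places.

R1 (z=17.0): warm=0.64, moderate=0.34; AND[a·b] → w = 0.2176
R2 (z=60.0): ¬cool=1−0.47=0.53, bright=0.10; AND[a·b] → w = 0.0530
R3 (z=78.0): ¬cool=1−0.47=0.53, dim=0.62; AND[a·b] → w = 0.3286
R4 (z=26.4): ¬warm=1−0.64=0.36, moderate=0.34; AND[a·b] → w = 0.1224
Weighted average = (0.2176·17.0 + 0.0530·60.0 + 0.3286·78.0 + 0.1224·26.4) / (0.2176 + 0.0530 + 0.3286 + 0.1224)
  = 35.7414 / 0.7216 = 49.531

49.531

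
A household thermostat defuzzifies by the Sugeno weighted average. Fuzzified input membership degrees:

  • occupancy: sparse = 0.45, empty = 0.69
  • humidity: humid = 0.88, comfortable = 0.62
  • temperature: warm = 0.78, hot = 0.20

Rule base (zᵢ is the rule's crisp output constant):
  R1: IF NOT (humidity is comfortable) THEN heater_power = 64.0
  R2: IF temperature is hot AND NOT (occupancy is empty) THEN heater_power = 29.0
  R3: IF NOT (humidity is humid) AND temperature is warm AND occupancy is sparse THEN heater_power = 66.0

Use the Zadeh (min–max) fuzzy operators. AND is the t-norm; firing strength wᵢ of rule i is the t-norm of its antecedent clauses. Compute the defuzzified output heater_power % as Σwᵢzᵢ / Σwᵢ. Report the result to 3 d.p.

R1 (z=64.0): ¬comfortable=1−0.62=0.38 → w = 0.38
R2 (z=29.0): hot=0.20, ¬empty=1−0.69=0.31; AND[min(a, b)] → w = 0.20
R3 (z=66.0): ¬humid=1−0.88=0.12, warm=0.78, sparse=0.45; AND[min(a, b)] → w = 0.12
Weighted average = (0.38·64.0 + 0.20·29.0 + 0.12·66.0) / (0.38 + 0.20 + 0.12)
  = 38.0400 / 0.7000 = 54.343

54.343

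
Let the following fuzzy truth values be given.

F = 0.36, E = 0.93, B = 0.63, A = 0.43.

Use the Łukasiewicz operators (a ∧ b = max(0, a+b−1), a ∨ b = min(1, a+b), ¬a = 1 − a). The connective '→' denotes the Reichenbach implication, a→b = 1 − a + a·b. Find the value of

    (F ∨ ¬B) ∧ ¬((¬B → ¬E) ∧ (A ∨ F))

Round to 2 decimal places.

¬B = 1 − 0.63 = 0.37
F ∨ ¬B = min(1, a+b) on (0.36, 0.37) = 0.73
¬B = 1 − 0.63 = 0.37
¬E = 1 − 0.93 = 0.07
¬B → ¬E  [Reichenbach: 1 − a + a·b] with a=0.37, b=0.07 → 0.66
A ∨ F = min(1, a+b) on (0.43, 0.36) = 0.79
(¬B → ¬E) ∧ (A ∨ F) = max(0, a+b−1) on (0.66, 0.79) = 0.45
¬((¬B → ¬E) ∧ (A ∨ F)) = 1 − 0.45 = 0.55
(F ∨ ¬B) ∧ ¬((¬B → ¬E) ∧ (A ∨ F)) = max(0, a+b−1) on (0.73, 0.55) = 0.28

0.28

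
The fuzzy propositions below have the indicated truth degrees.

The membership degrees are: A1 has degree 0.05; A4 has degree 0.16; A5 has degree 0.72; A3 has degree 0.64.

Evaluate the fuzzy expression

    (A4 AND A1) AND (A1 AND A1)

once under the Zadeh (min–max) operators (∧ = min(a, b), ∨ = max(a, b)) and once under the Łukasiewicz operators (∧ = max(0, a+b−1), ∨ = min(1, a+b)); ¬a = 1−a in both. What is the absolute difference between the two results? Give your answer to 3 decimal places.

0.050

Under Zadeh (min–max):
  A4 AND A1 = min(a, b) on (0.16, 0.05) = 0.05
  A1 AND A1 = min(a, b) on (0.05, 0.05) = 0.05
  (A4 AND A1) AND (A1 AND A1) = min(a, b) on (0.05, 0.05) = 0.05
  → value = 0.0500
Under Łukasiewicz:
  A4 AND A1 = max(0, a+b−1) on (0.16, 0.05) = 0.00
  A1 AND A1 = max(0, a+b−1) on (0.05, 0.05) = 0.00
  (A4 AND A1) AND (A1 AND A1) = max(0, a+b−1) on (0.00, 0.00) = 0.00
  → value = 0.0000
|0.0500 − 0.0000| = 0.050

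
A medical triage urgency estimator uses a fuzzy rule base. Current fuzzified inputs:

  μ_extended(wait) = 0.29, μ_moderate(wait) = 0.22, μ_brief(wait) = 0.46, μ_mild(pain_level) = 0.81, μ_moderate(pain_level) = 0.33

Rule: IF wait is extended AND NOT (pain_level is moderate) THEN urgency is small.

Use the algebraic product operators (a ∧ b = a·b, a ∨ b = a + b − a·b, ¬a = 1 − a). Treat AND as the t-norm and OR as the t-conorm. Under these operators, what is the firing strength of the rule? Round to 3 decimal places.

firing strength: extended=0.29, ¬moderate=1−0.33=0.67; AND[a·b] → w = 0.1943

0.194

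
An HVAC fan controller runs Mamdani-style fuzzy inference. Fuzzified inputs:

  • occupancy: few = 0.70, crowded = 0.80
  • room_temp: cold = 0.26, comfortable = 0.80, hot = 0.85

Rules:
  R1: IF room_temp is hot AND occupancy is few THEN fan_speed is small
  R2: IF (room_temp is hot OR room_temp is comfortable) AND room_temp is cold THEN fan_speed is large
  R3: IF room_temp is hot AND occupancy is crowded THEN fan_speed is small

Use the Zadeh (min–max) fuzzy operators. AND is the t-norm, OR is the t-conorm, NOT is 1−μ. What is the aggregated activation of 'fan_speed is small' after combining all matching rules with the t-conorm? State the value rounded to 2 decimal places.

0.80

R1: hot=0.85, few=0.70; AND[min(a, b)] → w = 0.70
R2: (hot=0.85 OR comfortable=0.80) = 0.85; AND[min(a, b)] with cold=0.26 → w = 0.26
R3: hot=0.85, crowded=0.80; AND[min(a, b)] → w = 0.80
Rules with consequent 'small': {R1, R3} → strengths 0.70, 0.80
Aggregate via t-conorm [max(a, b)]: 0.80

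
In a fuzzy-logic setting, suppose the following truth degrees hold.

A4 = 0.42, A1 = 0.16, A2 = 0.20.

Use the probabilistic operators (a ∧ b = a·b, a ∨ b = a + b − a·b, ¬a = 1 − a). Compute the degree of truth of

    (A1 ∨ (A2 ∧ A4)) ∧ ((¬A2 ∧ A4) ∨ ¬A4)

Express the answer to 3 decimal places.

0.166

A2 ∧ A4 = a·b on (0.2000, 0.4200) = 0.0840
A1 ∨ (A2 ∧ A4) = a + b − a·b on (0.1600, 0.0840) = 0.2306
¬A2 = 1 − 0.2000 = 0.8000
¬A2 ∧ A4 = a·b on (0.8000, 0.4200) = 0.3360
¬A4 = 1 − 0.4200 = 0.5800
(¬A2 ∧ A4) ∨ ¬A4 = a + b − a·b on (0.3360, 0.5800) = 0.7211
(A1 ∨ (A2 ∧ A4)) ∧ ((¬A2 ∧ A4) ∨ ¬A4) = a·b on (0.2306, 0.7211) = 0.1663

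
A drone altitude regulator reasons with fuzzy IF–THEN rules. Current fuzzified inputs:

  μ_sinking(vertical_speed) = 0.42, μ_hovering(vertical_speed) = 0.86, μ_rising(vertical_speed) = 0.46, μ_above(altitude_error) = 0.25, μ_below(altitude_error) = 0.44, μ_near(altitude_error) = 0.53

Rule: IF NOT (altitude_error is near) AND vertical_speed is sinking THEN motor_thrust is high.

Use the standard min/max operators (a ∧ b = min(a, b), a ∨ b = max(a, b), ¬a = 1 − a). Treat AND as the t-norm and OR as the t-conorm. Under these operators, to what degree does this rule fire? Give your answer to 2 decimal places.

firing strength: ¬near=1−0.53=0.47, sinking=0.42; AND[min(a, b)] → w = 0.42

0.42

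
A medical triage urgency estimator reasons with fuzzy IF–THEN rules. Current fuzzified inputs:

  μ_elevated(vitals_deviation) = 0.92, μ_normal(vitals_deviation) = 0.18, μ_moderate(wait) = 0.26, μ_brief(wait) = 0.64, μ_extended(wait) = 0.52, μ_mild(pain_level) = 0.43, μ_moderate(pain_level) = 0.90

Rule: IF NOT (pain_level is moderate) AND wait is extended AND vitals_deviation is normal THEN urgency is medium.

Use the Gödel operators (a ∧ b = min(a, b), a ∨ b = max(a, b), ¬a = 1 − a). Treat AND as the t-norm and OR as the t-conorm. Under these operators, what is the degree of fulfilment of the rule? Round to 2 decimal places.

firing strength: ¬moderate=1−0.90=0.10, extended=0.52, normal=0.18; AND[min(a, b)] → w = 0.10

0.10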